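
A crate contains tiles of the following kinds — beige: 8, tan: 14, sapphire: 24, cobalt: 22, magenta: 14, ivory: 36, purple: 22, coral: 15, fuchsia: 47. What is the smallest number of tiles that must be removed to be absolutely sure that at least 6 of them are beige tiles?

200

In the worst case for collecting beige tiles, every non-beige tile comes out first.
There are 14 + 24 + 22 + 14 + 36 + 22 + 15 + 47 = 194 non-beige tiles altogether.
After those, each further tile must be beige, so 194 + 6 = 200 draws guarantee 6 beige tiles.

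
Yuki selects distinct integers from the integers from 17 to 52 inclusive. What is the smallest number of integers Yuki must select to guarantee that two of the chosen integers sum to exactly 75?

A set avoiding the sum 75 can contain at most one of each pair {x, 75−x}, plus the 6 elements whose complement lies outside the range.
The integers 17, …, 37 (21 of them) are such a set: any two sum to at least 17+18 = 35 and at most 36+37 = 73 < 75.
By the pigeonhole principle, any 22nd integer completes one of the 15 pairs, so 22 choices force a sum of 75.

22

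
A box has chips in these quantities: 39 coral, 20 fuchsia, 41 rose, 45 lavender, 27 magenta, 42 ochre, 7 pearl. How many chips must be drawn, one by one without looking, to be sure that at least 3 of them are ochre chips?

182

In the worst case for collecting ochre chips, every non-ochre chip comes out first.
There are 39 + 20 + 41 + 45 + 27 + 7 = 179 non-ochre chips altogether.
After those, each further chip must be ochre, so 179 + 3 = 182 draws guarantee 3 ochre chips.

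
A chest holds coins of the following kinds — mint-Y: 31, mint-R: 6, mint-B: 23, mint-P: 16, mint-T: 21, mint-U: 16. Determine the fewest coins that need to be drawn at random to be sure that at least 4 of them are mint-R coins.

In the worst case for collecting mint-R coins, every non-mint-R coin comes out first.
There are 31 + 23 + 16 + 21 + 16 = 107 non-mint-R coins altogether.
After those, each further coin must be mint-R, so 107 + 4 = 111 draws guarantee 4 mint-R coins.

111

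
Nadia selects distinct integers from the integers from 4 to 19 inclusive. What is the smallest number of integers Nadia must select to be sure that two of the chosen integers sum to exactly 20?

A set avoiding the sum 20 can contain at most one of each pair {x, 20−x}, plus the 4 elements whose complement lies outside the range or equal to its own complement.
The integers 10, …, 19 (10 of them) are such a set: any two sum to at least 10+11 = 21 > 20.
Any 11th integer completes one of the 6 pairs, so 11 choices force a sum of 20.

11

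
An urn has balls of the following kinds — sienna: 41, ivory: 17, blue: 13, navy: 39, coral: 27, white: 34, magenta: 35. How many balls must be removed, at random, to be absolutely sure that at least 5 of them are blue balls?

198

In the worst case for collecting blue balls, every non-blue ball comes out first.
There are 41 + 17 + 39 + 27 + 34 + 35 = 193 non-blue balls altogether.
After those, each further ball must be blue, so 193 + 5 = 198 draws guarantee 5 blue balls.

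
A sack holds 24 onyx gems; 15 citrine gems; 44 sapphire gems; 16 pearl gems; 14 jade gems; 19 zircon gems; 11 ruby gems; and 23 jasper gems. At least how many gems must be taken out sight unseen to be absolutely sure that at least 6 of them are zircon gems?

In the worst case for collecting zircon gems, every non-zircon gem comes out first.
There are 24 + 15 + 44 + 16 + 14 + 11 + 23 = 147 non-zircon gems altogether.
After those, each further gem must be zircon, so 147 + 6 = 153 draws guarantee 6 zircon gems.

153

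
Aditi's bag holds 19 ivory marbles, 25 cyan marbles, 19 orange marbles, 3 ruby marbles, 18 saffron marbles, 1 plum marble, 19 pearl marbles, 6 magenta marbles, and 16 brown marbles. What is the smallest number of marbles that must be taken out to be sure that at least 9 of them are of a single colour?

The 9 colours are the holes; the marbles drawn are the pigeons.
To avoid 9 of any one colour, the worst case takes at most 8 of each colour, or every marble of a colour that has fewer than 8.
That gives 8 + 8 + 8 + 3 + 8 + 1 + 8 + 6 + 8 = 58 marbles with no colour reaching 9.
The next marble forces some colour to 9, so 58 + 1 = 59.

59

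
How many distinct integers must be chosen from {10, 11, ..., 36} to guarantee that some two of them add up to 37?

19

Two chosen integers sum to 37 exactly when both halves of some pair {x, 37−x} with 10 ≤ x ≤ 37−x ≤ 27 are chosen — 9 such pairs.
The remaining 9 elements (those with no distinct partner in range) can never complete a 37-sum, so the worst case takes all of them and one from each pair: 9 + 9 = 18.
Pigeonhole: the 19th integer has to be the second member of some pair, so 18 + 1 = 19.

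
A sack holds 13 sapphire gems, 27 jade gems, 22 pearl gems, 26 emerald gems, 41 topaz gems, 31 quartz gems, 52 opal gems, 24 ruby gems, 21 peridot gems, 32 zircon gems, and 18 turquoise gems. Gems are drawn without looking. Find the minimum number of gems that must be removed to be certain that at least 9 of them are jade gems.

289

In the worst case for collecting jade gems, every non-jade gem comes out first.
There are 13 + 22 + 26 + 41 + 31 + 52 + 24 + 21 + 32 + 18 = 280 non-jade gems altogether.
After those, each further gem must be jade, so 280 + 9 = 289 draws guarantee 9 jade gems.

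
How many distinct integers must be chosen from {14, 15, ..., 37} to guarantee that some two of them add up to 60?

18

Two chosen integers sum to 60 exactly when both halves of some pair {x, 60−x} with 23 ≤ x ≤ 60−x ≤ 37 are chosen — 7 such pairs.
The remaining 10 elements (those with no distinct partner in range) can never complete a 60-sum, so the worst case takes all of them and one from each pair: 10 + 7 = 17.
By the pigeonhole principle, the 18th integer has to be the second member of some pair, so 17 + 1 = 18.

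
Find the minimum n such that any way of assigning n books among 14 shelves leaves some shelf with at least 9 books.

With 112 books one could put exactly 8 in each of the 14 shelves, and no shelf would reach 9.
By the pigeonhole principle, one more book must land in a shelf that already has 8, giving it 9.
So 14 × 8 + 1 = 113 books are required.

113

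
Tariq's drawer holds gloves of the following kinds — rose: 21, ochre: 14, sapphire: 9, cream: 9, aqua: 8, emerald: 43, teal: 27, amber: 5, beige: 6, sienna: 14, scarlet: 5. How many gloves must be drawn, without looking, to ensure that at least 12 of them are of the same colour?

By the pigeonhole principle, put each drawn glove into a box by colour. The largest draw with every box below 12 takes min(count, 11) from each colour; colours with fewer than 11 contribute all they have.
Σ min(cᵢ, 11) = 11 + 11 + 9 + 9 + 8 + 11 + 11 + 5 + 6 + 11 + 5 = 97.
Draw number 97 + 1 = 98 must push one box to 12.

98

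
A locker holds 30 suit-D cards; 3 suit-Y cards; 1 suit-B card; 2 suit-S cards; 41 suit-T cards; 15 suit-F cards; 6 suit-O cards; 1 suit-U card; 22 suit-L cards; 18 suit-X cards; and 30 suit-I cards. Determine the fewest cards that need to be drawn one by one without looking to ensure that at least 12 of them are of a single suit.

80

By pigeonhole, put each drawn card into a box by suit. The largest draw with every box below 12 takes min(count, 11) from each suit; suits with fewer than 11 contribute all they have.
Σ min(cᵢ, 11) = 11 + 3 + 1 + 2 + 11 + 11 + 6 + 1 + 11 + 11 + 11 = 79.
Draw number 79 + 1 = 80 must push one box to 12.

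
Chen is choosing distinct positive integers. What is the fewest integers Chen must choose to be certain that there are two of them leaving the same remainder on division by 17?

18

The 17 residue classes mod 17 are the pigeonholes.
With 17 integers one could put 1 in each residue class and have no class reach 2.
The 18th integer pushes some class to 2, so 17·1 + 1 = 18.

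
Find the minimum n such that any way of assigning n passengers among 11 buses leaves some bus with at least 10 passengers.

100

With 99 passengers one could put exactly 9 in each of the 11 buses, and no bus would reach 10.
One more passenger must land in a bus that already has 9, giving it 10.
So 11 × 9 + 1 = 100 passengers are required.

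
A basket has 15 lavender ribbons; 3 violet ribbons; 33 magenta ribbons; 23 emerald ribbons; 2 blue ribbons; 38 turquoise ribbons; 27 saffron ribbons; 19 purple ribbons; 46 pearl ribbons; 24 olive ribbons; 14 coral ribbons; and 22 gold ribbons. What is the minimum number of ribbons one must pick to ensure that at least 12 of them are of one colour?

116

The 12 colours are the holes; the ribbons drawn are the pigeons.
To avoid 12 of any one colour, the worst case takes at most 11 of each colour, or every ribbon of a colour that has fewer than 11.
That gives 11 + 3 + 11 + 11 + 2 + 11 + 11 + 11 + 11 + 11 + 11 + 11 = 115 ribbons with no colour reaching 12.
The next ribbon forces some colour to 12, so 115 + 1 = 116.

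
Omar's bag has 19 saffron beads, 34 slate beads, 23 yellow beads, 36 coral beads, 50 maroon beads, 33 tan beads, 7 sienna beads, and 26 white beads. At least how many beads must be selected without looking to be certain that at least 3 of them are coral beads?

In the worst case for collecting coral beads, every non-coral bead comes out first.
There are 19 + 34 + 23 + 50 + 33 + 7 + 26 = 192 non-coral beads altogether.
After those, each further bead must be coral, so 192 + 3 = 195 draws guarantee 3 coral beads.

195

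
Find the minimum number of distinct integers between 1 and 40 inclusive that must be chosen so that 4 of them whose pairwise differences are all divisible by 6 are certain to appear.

19

Integers whose pairwise differences are multiples of 6 are exactly those sharing a remainder mod 6. The 6 residue classes mod 6 are the pigeonholes.
With 18 integers one could put 3 in each residue class and have no class reach 4.
The 19th integer pushes some class to 4, so 6·3 + 1 = 19.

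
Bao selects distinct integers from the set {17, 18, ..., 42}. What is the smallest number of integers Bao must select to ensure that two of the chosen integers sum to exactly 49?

A set avoiding the sum 49 can contain at most one of each pair {x, 49−x}, plus the 10 elements whose complement lies outside the range.
The integers 25, …, 42 (18 of them) are such a set: any two sum to at least 25+26 = 51 > 49.
By pigeonhole, any 19th integer completes one of the 8 pairs, so 19 choices force a sum of 49.

19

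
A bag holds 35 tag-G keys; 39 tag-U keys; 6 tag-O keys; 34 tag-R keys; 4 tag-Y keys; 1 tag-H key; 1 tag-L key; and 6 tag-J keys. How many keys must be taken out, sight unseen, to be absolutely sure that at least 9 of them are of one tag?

An adversary could hand out at most 8 keys per tag (5 tags run out sooner): 8 + 8 + 6 + 8 + 4 + 1 + 1 + 6 = 42 keys and still no tag has 9.
Pigeonhole: one more key lands in a tag already at 8, so 43 draws are enough and 42 are not.

43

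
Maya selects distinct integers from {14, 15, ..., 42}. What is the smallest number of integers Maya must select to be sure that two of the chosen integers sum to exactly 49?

19

Group the elements by complementary pair {x, 49−x}: {14,35}, {15,34}, {16,33}, …, giving 11 two-element pairs and 7 integers whose partner 49−x falls outside [14,42].
Pigeonhole: treating each of those 18 groups as a pigeonhole, one can pick one integer per group — 18 integers — with no two summing to 49.
The 19th integer lands in an occupied pair, forcing a sum of 49.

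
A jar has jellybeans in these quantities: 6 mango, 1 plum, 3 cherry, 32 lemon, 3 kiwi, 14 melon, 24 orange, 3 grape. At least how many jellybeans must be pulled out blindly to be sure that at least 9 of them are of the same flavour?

The 8 flavours are the holes; the jellybeans drawn are the pigeons.
To avoid 9 of any one flavour, the worst case takes at most 8 of each flavour, or every jellybean of a flavour that has fewer than 8.
That gives 6 + 1 + 3 + 8 + 3 + 8 + 8 + 3 = 40 jellybeans with no flavour reaching 9.
The next jellybean forces some flavour to 9, so 40 + 1 = 41.

41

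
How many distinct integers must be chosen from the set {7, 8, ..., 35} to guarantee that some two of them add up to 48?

Group the elements by complementary pair {x, 48−x}: {13,35}, {14,34}, {15,33}, …, giving 11 two-element pairs, the single value 24 (it cannot pair with itself since the integers are distinct), and 6 integers whose partner 48−x falls outside [7,35].
Pigeonhole: treating each of those 18 groups as a pigeonhole, one can pick one integer per group — 18 integers — with no two summing to 48.
The 19th integer lands in an occupied pair, forcing a sum of 48.

19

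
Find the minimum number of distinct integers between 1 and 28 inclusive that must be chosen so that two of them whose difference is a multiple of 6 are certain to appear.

7

Integers whose pairwise differences are multiples of 6 are exactly those sharing a remainder mod 6. By the pigeonhole principle, the 6 residue classes mod 6 are the pigeonholes.
With 6 integers one could put 1 in each residue class and have no class reach 2.
The 7th integer pushes some class to 2, so 6·1 + 1 = 7.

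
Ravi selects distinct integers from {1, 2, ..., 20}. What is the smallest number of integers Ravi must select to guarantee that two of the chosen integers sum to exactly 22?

12

Group the elements by complementary pair {x, 22−x}: {2,20}, {3,19}, {4,18}, …, giving 9 two-element pairs, the single value 11 (it cannot pair with itself since the integers are distinct), and 1 integer whose partner 22−x falls outside [1,20].
Treating each of those 11 groups as a pigeonhole, one can pick one integer per group — 11 integers — with no two summing to 22.
The 12th integer lands in an occupied pair, forcing a sum of 22.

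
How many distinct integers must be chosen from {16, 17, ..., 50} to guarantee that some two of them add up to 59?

A set avoiding the sum 59 can contain at most one of each pair {x, 59−x}, plus the 7 elements whose complement lies outside the range.
The integers 30, …, 50 (21 of them) are such a set: any two sum to at least 30+31 = 61 > 59.
Pigeonhole: any 22nd integer completes one of the 14 pairs, so 22 choices force a sum of 59.

22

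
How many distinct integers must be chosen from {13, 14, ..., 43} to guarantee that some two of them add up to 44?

23

Group the elements by complementary pair {x, 44−x}: {13,31}, {14,30}, {15,29}, …, giving 9 two-element pairs; the single value 22 (it cannot pair with itself since the integers are distinct); and 12 integers whose partner 44−x falls outside [13,43].
Treating each of those 22 groups as a pigeonhole, one can pick one integer per group — 22 integers — with no two summing to 44.
The 23rd integer lands in an occupied pair, forcing a sum of 44.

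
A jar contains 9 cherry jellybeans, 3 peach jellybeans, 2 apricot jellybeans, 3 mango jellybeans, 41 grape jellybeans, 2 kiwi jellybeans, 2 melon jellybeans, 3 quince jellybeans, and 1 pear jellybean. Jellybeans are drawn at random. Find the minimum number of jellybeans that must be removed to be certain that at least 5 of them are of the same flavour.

By the pigeonhole principle, the 9 flavours are the holes; the jellybeans drawn are the pigeons.
To avoid 5 of any one flavour, the worst case takes at most 4 of each flavour, or every jellybean of a flavour that has fewer than 4.
That gives 4 + 3 + 2 + 3 + 4 + 2 + 2 + 3 + 1 = 24 jellybeans with no flavour reaching 5.
The next jellybean forces some flavour to 5, so 24 + 1 = 25.

25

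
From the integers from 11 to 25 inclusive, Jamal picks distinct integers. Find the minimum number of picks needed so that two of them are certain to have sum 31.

11

Group the elements by complementary pair {x, 31−x}: {11,20}, {12,19}, {13,18}, …, giving 5 two-element pairs and 5 integers whose partner 31−x falls outside [11,25].
Pigeonhole: treating each of those 10 groups as a pigeonhole, one can pick one integer per group — 10 integers — with no two summing to 31.
The 11th integer lands in an occupied pair, forcing a sum of 31.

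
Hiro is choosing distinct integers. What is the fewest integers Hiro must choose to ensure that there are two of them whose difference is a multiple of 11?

12

Integers whose pairwise differences are multiples of 11 are exactly those sharing a remainder mod 11. The 11 residue classes mod 11 are the pigeonholes.
With 11 integers one could put 1 in each residue class and have no class reach 2.
The 12th integer pushes some class to 2, so 11·1 + 1 = 12.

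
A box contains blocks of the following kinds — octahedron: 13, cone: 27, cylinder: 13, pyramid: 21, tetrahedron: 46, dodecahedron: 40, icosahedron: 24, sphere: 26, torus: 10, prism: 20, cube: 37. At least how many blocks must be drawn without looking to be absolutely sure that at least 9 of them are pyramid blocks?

265

In the worst case for collecting pyramid blocks, every non-pyramid block comes out first.
There are 13 + 27 + 13 + 46 + 40 + 24 + 26 + 10 + 20 + 37 = 256 non-pyramid blocks altogether.
After those, each further block must be pyramid, so 256 + 9 = 265 draws guarantee 9 pyramid blocks.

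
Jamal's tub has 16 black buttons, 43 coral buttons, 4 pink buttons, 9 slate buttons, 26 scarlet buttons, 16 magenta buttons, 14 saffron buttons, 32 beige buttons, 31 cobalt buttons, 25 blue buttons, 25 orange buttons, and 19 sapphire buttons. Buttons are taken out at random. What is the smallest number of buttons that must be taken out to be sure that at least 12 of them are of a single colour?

By pigeonhole, put each drawn button into a box by colour. The largest draw with every box below 12 takes min(count, 11) from each colour; colours with fewer than 11 contribute all they have.
Σ min(cᵢ, 11) = 11 + 11 + 4 + 9 + 11 + 11 + 11 + 11 + 11 + 11 + 11 + 11 = 123.
Draw number 123 + 1 = 124 must push one box to 12.

124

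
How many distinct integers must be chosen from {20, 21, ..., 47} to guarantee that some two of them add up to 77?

Two chosen integers sum to 77 exactly when both halves of some pair {x, 77−x} with 30 ≤ x ≤ 77−x ≤ 47 are chosen — 9 such pairs.
The remaining 10 elements (those with no distinct partner in range) can never complete a 77-sum, so the worst case takes all of them and one from each pair: 10 + 9 = 19.
The 20th integer has to be the second member of some pair, so 19 + 1 = 20.

20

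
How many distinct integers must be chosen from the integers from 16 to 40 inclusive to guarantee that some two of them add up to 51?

A set avoiding the sum 51 can contain at most one of each pair {x, 51−x}, plus the 5 elements whose complement lies outside the range.
The integers 26, …, 40 (15 of them) are such a set: any two sum to at least 26+27 = 53 > 51.
Any 16th integer completes one of the 10 pairs, so 16 choices force a sum of 51.

16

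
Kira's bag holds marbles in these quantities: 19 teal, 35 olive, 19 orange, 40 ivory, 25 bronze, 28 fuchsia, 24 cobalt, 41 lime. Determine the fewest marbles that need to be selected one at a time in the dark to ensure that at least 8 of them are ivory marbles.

In the worst case for collecting ivory marbles, every non-ivory marble comes out first.
There are 19 + 35 + 19 + 25 + 28 + 24 + 41 = 191 non-ivory marbles altogether.
After those, each further marble must be ivory, so 191 + 8 = 199 draws guarantee 8 ivory marbles.

199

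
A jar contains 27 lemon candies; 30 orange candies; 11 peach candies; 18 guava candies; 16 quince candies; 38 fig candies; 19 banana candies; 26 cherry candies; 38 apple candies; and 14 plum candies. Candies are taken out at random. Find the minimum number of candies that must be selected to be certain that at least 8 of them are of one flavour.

By the pigeonhole principle, the 10 flavours are the holes; the candies drawn are the pigeons.
To avoid 8 of any one flavour, the worst case takes at most 7 of each flavour.
That gives 7 + 7 + 7 + 7 + 7 + 7 + 7 + 7 + 7 + 7 = 70 candies with no flavour reaching 8.
The next candy forces some flavour to 8, so 70 + 1 = 71.

71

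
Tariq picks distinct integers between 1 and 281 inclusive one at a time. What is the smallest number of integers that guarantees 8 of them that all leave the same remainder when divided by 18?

127

Pigeonhole: the 18 residue classes mod 18 are the pigeonholes.
With 126 integers one could put 7 in each residue class and have no class reach 8.
The 127th integer pushes some class to 8, so 18·7 + 1 = 127.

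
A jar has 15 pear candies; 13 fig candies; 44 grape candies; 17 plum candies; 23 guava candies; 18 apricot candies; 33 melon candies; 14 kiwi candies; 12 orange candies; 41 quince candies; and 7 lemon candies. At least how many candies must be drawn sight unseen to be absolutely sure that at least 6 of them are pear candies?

In the worst case for collecting pear candies, every non-pear candy comes out first.
There are 13 + 44 + 17 + 23 + 18 + 33 + 14 + 12 + 41 + 7 = 222 non-pear candies altogether.
After those, each further candy must be pear, so 222 + 6 = 228 draws guarantee 6 pear candies.

228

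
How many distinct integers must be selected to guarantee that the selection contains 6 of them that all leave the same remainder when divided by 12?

61

The 12 residue classes mod 12 are the pigeonholes.
With 60 integers one could put 5 in each residue class and have no class reach 6.
The 61st integer pushes some class to 6, so 12·5 + 1 = 61.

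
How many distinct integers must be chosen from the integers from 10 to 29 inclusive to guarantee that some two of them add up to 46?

15

A set avoiding the sum 46 can contain at most one of each pair {x, 46−x}, plus the 8 elements whose complement lies outside the range or equal to its own complement.
The integers 10, …, 23 (14 of them) are such a set: any two sum to at least 10+11 = 21 and at most 22+23 = 45 < 46.
Any 15th integer completes one of the 6 pairs, so 15 choices force a sum of 46.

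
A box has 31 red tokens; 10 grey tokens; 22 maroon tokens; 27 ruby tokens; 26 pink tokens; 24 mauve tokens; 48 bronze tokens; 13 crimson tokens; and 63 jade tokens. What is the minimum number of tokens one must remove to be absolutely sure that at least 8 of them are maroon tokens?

In the worst case for collecting maroon tokens, every non-maroon token comes out first.
There are 31 + 10 + 27 + 26 + 24 + 48 + 13 + 63 = 242 non-maroon tokens altogether.
After those, each further token must be maroon, so 242 + 8 = 250 draws guarantee 8 maroon tokens.

250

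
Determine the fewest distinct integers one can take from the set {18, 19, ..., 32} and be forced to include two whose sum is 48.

Group the elements by complementary pair {x, 48−x}: {18,30}, {19,29}, {20,28}, …, giving 6 two-element pairs, the single value 24 (it cannot pair with itself since the integers are distinct), and 2 integers whose partner 48−x falls outside [18,32].
By the pigeonhole principle, treating each of those 9 groups as a pigeonhole, one can pick one integer per group — 9 integers — with no two summing to 48.
The 10th integer lands in an occupied pair, forcing a sum of 48.

10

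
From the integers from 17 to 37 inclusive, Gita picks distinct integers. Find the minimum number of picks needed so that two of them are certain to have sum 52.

13

Group the elements by complementary pair {x, 52−x}: {17,35}, {18,34}, {19,33}, …, giving 9 two-element pairs, the single value 26 (it cannot pair with itself since the integers are distinct), and 2 integers whose partner 52−x falls outside [17,37].
Treating each of those 12 groups as a pigeonhole, one can pick one integer per group — 12 integers — with no two summing to 52.
The 13th integer lands in an occupied pair, forcing a sum of 52.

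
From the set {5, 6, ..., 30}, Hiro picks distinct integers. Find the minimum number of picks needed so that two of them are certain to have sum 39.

Group the elements by complementary pair {x, 39−x}: {9,30}, {10,29}, {11,28}, …, giving 11 two-element pairs and 4 integers whose partner 39−x falls outside [5,30].
Pigeonhole: treating each of those 15 groups as a pigeonhole, one can pick one integer per group — 15 integers — with no two summing to 39.
The 16th integer lands in an occupied pair, forcing a sum of 39.

16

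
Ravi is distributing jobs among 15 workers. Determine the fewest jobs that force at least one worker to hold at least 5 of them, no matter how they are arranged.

61

With 60 jobs one could put exactly 4 in each of the 15 workers, and no worker would reach 5.
One more job must land in a worker that already has 4, giving it 5.
So 15 × 4 + 1 = 61 jobs are required.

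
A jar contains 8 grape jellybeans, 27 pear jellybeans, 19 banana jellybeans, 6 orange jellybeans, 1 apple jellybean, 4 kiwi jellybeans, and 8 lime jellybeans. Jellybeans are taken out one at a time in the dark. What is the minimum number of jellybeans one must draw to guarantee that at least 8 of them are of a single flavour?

40

An adversary could hand out at most 7 jellybeans per flavour (orange, apple, kiwi run out sooner): 7 + 7 + 7 + 6 + 1 + 4 + 7 = 39 jellybeans and still no flavour has 8.
One more jellybean lands in a flavour already at 7, so 40 draws are enough and 39 are not.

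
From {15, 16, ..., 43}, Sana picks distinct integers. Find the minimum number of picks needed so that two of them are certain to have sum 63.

Group the elements by complementary pair {x, 63−x}: {20,43}, {21,42}, {22,41}, …, giving 12 two-element pairs and 5 integers whose partner 63−x falls outside [15,43].
Treating each of those 17 groups as a pigeonhole, one can pick one integer per group — 17 integers — with no two summing to 63.
The 18th integer lands in an occupied pair, forcing a sum of 63.

18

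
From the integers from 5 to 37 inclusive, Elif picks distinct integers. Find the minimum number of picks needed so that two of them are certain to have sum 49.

Group the elements by complementary pair {x, 49−x}: {12,37}, {13,36}, {14,35}, …, giving 13 two-element pairs and 7 integers whose partner 49−x falls outside [5,37].
Treating each of those 20 groups as a pigeonhole, one can pick one integer per group — 20 integers — with no two summing to 49.
The 21st integer lands in an occupied pair, forcing a sum of 49.

21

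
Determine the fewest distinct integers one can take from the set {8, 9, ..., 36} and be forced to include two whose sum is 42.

17

Group the elements by complementary pair {x, 42−x}: {8,34}, {9,33}, {10,32}, …, giving 13 two-element pairs; the single value 21 (it cannot pair with itself since the integers are distinct); and 2 integers whose partner 42−x falls outside [8,36].
Treating each of those 16 groups as a pigeonhole, one can pick one integer per group — 16 integers — with no two summing to 42.
The 17th integer lands in an occupied pair, forcing a sum of 42.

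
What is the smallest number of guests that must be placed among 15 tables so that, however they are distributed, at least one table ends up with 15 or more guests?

With 210 guests one could put exactly 14 in each of the 15 tables, and no table would reach 15.
One more guest must land in a table that already has 14, giving it 15.
So 15 × 14 + 1 = 211 guests are required.

211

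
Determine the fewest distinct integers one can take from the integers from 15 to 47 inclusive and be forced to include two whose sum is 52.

A set avoiding the sum 52 can contain at most one of each pair {x, 52−x}, plus the 11 elements whose complement lies outside the range or equal to its own complement.
The integers 26, …, 47 (22 of them) are such a set: any two sum to at least 26+27 = 53 > 52.
Any 23rd integer completes one of the 11 pairs, so 23 choices force a sum of 52.

23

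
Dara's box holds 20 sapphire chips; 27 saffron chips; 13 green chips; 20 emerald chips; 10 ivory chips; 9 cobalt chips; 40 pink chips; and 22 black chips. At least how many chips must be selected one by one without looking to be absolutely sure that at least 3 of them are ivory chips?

In the worst case for collecting ivory chips, every non-ivory chip comes out first.
There are 20 + 27 + 13 + 20 + 9 + 40 + 22 = 151 non-ivory chips altogether.
After those, each further chip must be ivory, so 151 + 3 = 154 draws guarantee 3 ivory chips.

154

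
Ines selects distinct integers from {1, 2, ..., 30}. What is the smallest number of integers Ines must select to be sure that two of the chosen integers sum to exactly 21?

Two chosen integers sum to 21 exactly when both halves of some pair {x, 21−x} with 1 ≤ x ≤ 21−x ≤ 20 are chosen — 10 such pairs.
The remaining 10 elements (those with no distinct partner in range) can never complete a 21-sum, so the worst case takes all of them and one from each pair: 10 + 10 = 20.
The 21st integer has to be the second member of some pair, so 20 + 1 = 21.

21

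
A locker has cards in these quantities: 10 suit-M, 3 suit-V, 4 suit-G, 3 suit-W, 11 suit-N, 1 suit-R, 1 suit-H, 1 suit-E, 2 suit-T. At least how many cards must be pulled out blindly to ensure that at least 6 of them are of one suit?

By pigeonhole, put each drawn card into a box by suit. The largest draw with every box below 6 takes min(count, 5) from each suit; suits with fewer than 5 contribute all they have.
Σ min(cᵢ, 5) = 5 + 3 + 4 + 3 + 5 + 1 + 1 + 1 + 2 = 25.
Draw number 25 + 1 = 26 must push one box to 6.

26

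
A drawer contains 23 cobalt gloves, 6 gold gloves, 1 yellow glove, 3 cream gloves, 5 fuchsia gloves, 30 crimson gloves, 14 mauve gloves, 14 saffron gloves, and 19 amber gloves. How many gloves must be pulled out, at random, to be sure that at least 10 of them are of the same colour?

Pigeonhole: put each drawn glove into a box by colour. The largest draw with every box below 10 takes min(count, 9) from each colour; colours with fewer than 9 contribute all they have.
Σ min(cᵢ, 9) = 9 + 6 + 1 + 3 + 5 + 9 + 9 + 9 + 9 = 60.
Draw number 60 + 1 = 61 must push one box to 10.

61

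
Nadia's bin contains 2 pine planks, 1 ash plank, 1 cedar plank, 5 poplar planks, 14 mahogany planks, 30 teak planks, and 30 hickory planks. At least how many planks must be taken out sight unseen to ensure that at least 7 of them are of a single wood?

28

An adversary could hand out at most 6 planks per wood (4 woods run out sooner): 2 + 1 + 1 + 5 + 6 + 6 + 6 = 27 planks and still no wood has 7.
By pigeonhole, one more plank lands in a wood already at 6, so 28 draws are enough and 27 are not.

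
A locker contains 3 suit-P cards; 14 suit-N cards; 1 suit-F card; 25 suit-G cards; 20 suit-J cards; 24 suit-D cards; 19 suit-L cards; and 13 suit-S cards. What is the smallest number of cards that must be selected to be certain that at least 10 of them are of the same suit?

59

By pigeonhole, the 8 suits are the holes; the cards drawn are the pigeons.
To avoid 10 of any one suit, the worst case takes at most 9 of each suit, or every card of a suit that has fewer than 9.
That gives 3 + 9 + 1 + 9 + 9 + 9 + 9 + 9 = 58 cards with no suit reaching 10.
The next card forces some suit to 10, so 58 + 1 = 59.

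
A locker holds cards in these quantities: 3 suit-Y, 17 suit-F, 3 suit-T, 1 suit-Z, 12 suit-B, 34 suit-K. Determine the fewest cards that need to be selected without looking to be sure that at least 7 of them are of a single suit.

26

An adversary could hand out at most 6 cards per suit (suit-Y, suit-T, suit-Z run out sooner): 3 + 6 + 3 + 1 + 6 + 6 = 25 cards and still no suit has 7.
Pigeonhole: one more card lands in a suit already at 6, so 26 draws are enough and 25 are not.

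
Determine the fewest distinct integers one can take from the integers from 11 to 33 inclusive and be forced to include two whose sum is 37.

Two chosen integers sum to 37 exactly when both halves of some pair {x, 37−x} with 11 ≤ x ≤ 37−x ≤ 26 are chosen — 8 such pairs.
The remaining 7 elements (those with no distinct partner in range) can never complete a 37-sum, so the worst case takes all of them and one from each pair: 7 + 8 = 15.
The 16th integer has to be the second member of some pair, so 15 + 1 = 16.

16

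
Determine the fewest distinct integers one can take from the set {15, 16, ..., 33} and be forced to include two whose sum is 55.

Group the elements by complementary pair {x, 55−x}: {22,33}, {23,32}, {24,31}, …, giving 6 two-element pairs and 7 integers whose partner 55−x falls outside [15,33].
Treating each of those 13 groups as a pigeonhole, one can pick one integer per group — 13 integers — with no two summing to 55.
The 14th integer lands in an occupied pair, forcing a sum of 55.

14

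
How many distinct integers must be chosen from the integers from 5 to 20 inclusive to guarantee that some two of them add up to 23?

Group the elements by complementary pair {x, 23−x}: {5,18}, {6,17}, {7,16}, …, giving 7 two-element pairs and 2 integers whose partner 23−x falls outside [5,20].
Treating each of those 9 groups as a pigeonhole, one can pick one integer per group — 9 integers — with no two summing to 23.
The 10th integer lands in an occupied pair, forcing a sum of 23.

10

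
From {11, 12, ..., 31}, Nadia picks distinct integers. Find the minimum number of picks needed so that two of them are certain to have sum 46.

Two chosen integers sum to 46 exactly when both halves of some pair {x, 46−x} with 15 ≤ x ≤ 46−x ≤ 31 are chosen — 8 such pairs.
The remaining 5 elements (those with no distinct partner in range) can never complete a 46-sum, so the worst case takes all of them and one from each pair: 5 + 8 = 13.
The 14th integer has to be the second member of some pair, so 13 + 1 = 14.

14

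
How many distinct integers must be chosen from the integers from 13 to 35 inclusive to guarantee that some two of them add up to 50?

Two chosen integers sum to 50 exactly when both halves of some pair {x, 50−x} with 15 ≤ x ≤ 50−x ≤ 35 are chosen — 10 such pairs.
The remaining 3 elements (those with no distinct partner in range) can never complete a 50-sum, so the worst case takes all of them and one from each pair: 3 + 10 = 13.
By the pigeonhole principle, the 14th integer has to be the second member of some pair, so 13 + 1 = 14.

14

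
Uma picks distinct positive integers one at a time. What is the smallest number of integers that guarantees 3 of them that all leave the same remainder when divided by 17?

By pigeonhole, the 17 residue classes mod 17 are the pigeonholes.
With 34 integers one could put 2 in each residue class and have no class reach 3.
The 35th integer pushes some class to 3, so 17·2 + 1 = 35.

35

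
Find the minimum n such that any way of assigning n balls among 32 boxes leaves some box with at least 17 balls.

513

With 512 balls one could put exactly 16 in each of the 32 boxes, and no box would reach 17.
One more ball must land in a box that already has 16, giving it 17.
So 32 × 16 + 1 = 513 balls are required.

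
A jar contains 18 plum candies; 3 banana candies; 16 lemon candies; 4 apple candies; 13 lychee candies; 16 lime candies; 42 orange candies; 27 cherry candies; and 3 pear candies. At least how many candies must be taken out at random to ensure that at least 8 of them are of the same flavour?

53

The 9 flavours are the holes; the candies drawn are the pigeons.
To avoid 8 of any one flavour, the worst case takes at most 7 of each flavour, or every candy of a flavour that has fewer than 7.
That gives 7 + 3 + 7 + 4 + 7 + 7 + 7 + 7 + 3 = 52 candies with no flavour reaching 8.
The next candy forces some flavour to 8, so 52 + 1 = 53.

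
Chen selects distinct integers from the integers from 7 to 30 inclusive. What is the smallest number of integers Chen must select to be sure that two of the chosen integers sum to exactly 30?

Group the elements by complementary pair {x, 30−x}: {7,23}, {8,22}, {9,21}, …, giving 8 two-element pairs; the single value 15 (it cannot pair with itself since the integers are distinct); and 7 integers whose partner 30−x falls outside [7,30].
By pigeonhole, treating each of those 16 groups as a pigeonhole, one can pick one integer per group — 16 integers — with no two summing to 30.
The 17th integer lands in an occupied pair, forcing a sum of 30.

17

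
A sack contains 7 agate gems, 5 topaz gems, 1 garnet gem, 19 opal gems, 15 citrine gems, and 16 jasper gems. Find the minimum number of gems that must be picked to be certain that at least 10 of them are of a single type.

41

An adversary could hand out at most 9 gems per type (agate, topaz, garnet run out sooner): 7 + 5 + 1 + 9 + 9 + 9 = 40 gems and still no type has 10.
Pigeonhole: one more gem lands in a type already at 9, so 41 draws are enough and 40 are not.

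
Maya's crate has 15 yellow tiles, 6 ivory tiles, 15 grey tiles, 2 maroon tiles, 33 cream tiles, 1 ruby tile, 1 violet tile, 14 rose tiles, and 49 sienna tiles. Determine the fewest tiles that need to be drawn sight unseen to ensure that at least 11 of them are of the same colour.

61

An adversary could hand out at most 10 tiles per colour (4 colours run out sooner): 10 + 6 + 10 + 2 + 10 + 1 + 1 + 10 + 10 = 60 tiles and still no colour has 11.
Pigeonhole: one more tile lands in a colour already at 10, so 61 draws are enough and 60 are not.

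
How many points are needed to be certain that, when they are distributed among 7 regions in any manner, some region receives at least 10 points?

64

With 63 points one could put exactly 9 in each of the 7 regions, and no region would reach 10.
One more point must land in a region that already has 9, giving it 10.
So 7 × 9 + 1 = 64 points are required.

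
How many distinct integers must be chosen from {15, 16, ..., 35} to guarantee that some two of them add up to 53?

13

Group the elements by complementary pair {x, 53−x}: {18,35}, {19,34}, {20,33}, …, giving 9 two-element pairs and 3 integers whose partner 53−x falls outside [15,35].
By the pigeonhole principle, treating each of those 12 groups as a pigeonhole, one can pick one integer per group — 12 integers — with no two summing to 53.
The 13th integer lands in an occupied pair, forcing a sum of 53.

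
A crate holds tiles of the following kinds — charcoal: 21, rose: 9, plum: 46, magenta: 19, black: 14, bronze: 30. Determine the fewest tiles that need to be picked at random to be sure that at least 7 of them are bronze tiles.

116

In the worst case for collecting bronze tiles, every non-bronze tile comes out first.
There are 21 + 9 + 46 + 19 + 14 = 109 non-bronze tiles altogether.
After those, each further tile must be bronze, so 109 + 7 = 116 draws guarantee 7 bronze tiles.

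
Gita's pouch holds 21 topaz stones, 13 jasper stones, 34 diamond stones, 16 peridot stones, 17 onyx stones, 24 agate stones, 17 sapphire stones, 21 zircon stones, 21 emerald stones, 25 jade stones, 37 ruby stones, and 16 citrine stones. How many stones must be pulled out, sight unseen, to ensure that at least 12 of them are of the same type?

By pigeonhole, put each drawn stone into a box by type. The largest draw with every box below 12 takes min(count, 11) from each type.
Σ min(cᵢ, 11) = 11 + 11 + 11 + 11 + 11 + 11 + 11 + 11 + 11 + 11 + 11 + 11 = 132.
Draw number 132 + 1 = 133 must push one box to 12.

133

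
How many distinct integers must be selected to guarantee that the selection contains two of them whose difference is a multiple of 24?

25

Integers whose pairwise differences are multiples of 24 are exactly those sharing a remainder mod 24. The 24 residue classes mod 24 are the pigeonholes.
With 24 integers one could put 1 in each residue class and have no class reach 2.
The 25th integer pushes some class to 2, so 24·1 + 1 = 25.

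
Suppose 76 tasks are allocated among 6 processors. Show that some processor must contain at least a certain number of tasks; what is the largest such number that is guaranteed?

The 6 processors are the holes and the 76 tasks are the pigeons.
If every processor held at most 12 tasks, the total would be at most 6 × 12 = 72, which is less than 76.
So some processor holds at least ⌈76/6⌉ = 13 tasks.

13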